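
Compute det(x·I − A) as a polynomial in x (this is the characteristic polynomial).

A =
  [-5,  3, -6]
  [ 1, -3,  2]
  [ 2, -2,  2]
x^3 + 6*x^2 + 12*x + 8

Expanding det(x·I − A) (e.g. by cofactor expansion or by noting that A is similar to its Jordan form J, which has the same characteristic polynomial as A) gives
  χ_A(x) = x^3 + 6*x^2 + 12*x + 8
which factors as (x + 2)^3. The eigenvalues (with algebraic multiplicities) are λ = -2 with multiplicity 3.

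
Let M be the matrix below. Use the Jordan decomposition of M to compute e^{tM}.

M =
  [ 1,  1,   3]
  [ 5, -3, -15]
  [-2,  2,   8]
e^{tM} =
  [-t*exp(2*t) + exp(2*t), t*exp(2*t), 3*t*exp(2*t)]
  [5*t*exp(2*t), -5*t*exp(2*t) + exp(2*t), -15*t*exp(2*t)]
  [-2*t*exp(2*t), 2*t*exp(2*t), 6*t*exp(2*t) + exp(2*t)]

Strategy: write M = P · J · P⁻¹ where J is a Jordan canonical form, so e^{tM} = P · e^{tJ} · P⁻¹, and e^{tJ} can be computed block-by-block.

M has Jordan form
J =
  [2, 1, 0]
  [0, 2, 0]
  [0, 0, 2]
(up to reordering of blocks).

Per-block formulas:
  For a 2×2 Jordan block J_2(2): exp(t · J_2(2)) = e^(2t)·(I + t·N), where N is the 2×2 nilpotent shift.
  For a 1×1 block at λ = 2: exp(t · [2]) = [e^(2t)].

After assembling e^{tJ} and conjugating by P, we get:

e^{tM} =
  [-t*exp(2*t) + exp(2*t), t*exp(2*t), 3*t*exp(2*t)]
  [5*t*exp(2*t), -5*t*exp(2*t) + exp(2*t), -15*t*exp(2*t)]
  [-2*t*exp(2*t), 2*t*exp(2*t), 6*t*exp(2*t) + exp(2*t)]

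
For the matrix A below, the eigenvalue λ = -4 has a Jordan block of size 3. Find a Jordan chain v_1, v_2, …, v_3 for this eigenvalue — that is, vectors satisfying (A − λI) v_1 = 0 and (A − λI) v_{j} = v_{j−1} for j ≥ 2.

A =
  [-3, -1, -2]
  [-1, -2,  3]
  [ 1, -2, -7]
A Jordan chain for λ = -4 of length 3:
v_1 = (1, -1, 1)ᵀ
v_2 = (-1, 2, -2)ᵀ
v_3 = (0, 1, 0)ᵀ

Let N = A − (-4)·I. We want v_3 with N^3 v_3 = 0 but N^2 v_3 ≠ 0; then v_{j-1} := N · v_j for j = 3, …, 2.

Pick v_3 = (0, 1, 0)ᵀ.
Then v_2 = N · v_3 = (-1, 2, -2)ᵀ.
Then v_1 = N · v_2 = (1, -1, 1)ᵀ.

Sanity check: (A − (-4)·I) v_1 = (0, 0, 0)ᵀ = 0. ✓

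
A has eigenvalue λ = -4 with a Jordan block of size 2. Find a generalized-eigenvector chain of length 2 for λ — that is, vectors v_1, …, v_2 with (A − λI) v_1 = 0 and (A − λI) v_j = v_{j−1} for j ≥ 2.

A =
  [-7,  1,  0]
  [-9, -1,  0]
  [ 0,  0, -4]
A Jordan chain for λ = -4 of length 2:
v_1 = (-3, -9, 0)ᵀ
v_2 = (1, 0, 0)ᵀ

Let N = A − (-4)·I. We want v_2 with N^2 v_2 = 0 but N^1 v_2 ≠ 0; then v_{j-1} := N · v_j for j = 2, …, 2.

Pick v_2 = (1, 0, 0)ᵀ.
Then v_1 = N · v_2 = (-3, -9, 0)ᵀ.

Sanity check: (A − (-4)·I) v_1 = (0, 0, 0)ᵀ = 0. ✓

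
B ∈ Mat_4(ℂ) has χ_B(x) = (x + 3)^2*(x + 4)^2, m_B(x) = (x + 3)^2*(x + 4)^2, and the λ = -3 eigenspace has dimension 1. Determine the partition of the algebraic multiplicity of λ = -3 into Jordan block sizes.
Block sizes for λ = -3: [2]

Step 1 — from the characteristic polynomial, algebraic multiplicity of λ = -3 is 2. From dim ker(B − (-3)·I) = 1, there are exactly 1 Jordan blocks for λ = -3.
Step 2 — from the minimal polynomial, the factor (x + 3)^2 tells us the largest block for λ = -3 has size 2.
Step 3 — with total size 2, 1 blocks, and largest block 2, the block sizes (in nonincreasing order) are [2].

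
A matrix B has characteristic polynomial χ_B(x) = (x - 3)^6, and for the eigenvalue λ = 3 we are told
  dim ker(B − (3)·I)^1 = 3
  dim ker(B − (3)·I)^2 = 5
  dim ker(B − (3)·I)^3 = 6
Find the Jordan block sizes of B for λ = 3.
Block sizes for λ = 3: [3, 2, 1]

From the dimensions of kernels of powers, the number of Jordan blocks of size at least j is d_j − d_{j−1} where d_j = dim ker(N^j) (with d_0 = 0). Computing the differences gives [3, 2, 1].
The number of blocks of size exactly k is (#blocks of size ≥ k) − (#blocks of size ≥ k + 1), so the partition is: 1 block(s) of size 1, 1 block(s) of size 2, 1 block(s) of size 3.
In nonincreasing order the block sizes are [3, 2, 1].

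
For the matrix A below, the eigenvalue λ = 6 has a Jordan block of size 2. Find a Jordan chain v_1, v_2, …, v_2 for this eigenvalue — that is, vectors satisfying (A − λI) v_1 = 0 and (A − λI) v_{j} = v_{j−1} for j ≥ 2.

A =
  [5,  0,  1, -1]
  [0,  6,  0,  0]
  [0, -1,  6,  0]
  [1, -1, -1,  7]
A Jordan chain for λ = 6 of length 2:
v_1 = (-1, 0, 0, 1)ᵀ
v_2 = (1, 0, 0, 0)ᵀ

Let N = A − (6)·I. We want v_2 with N^2 v_2 = 0 but N^1 v_2 ≠ 0; then v_{j-1} := N · v_j for j = 2, …, 2.

Pick v_2 = (1, 0, 0, 0)ᵀ.
Then v_1 = N · v_2 = (-1, 0, 0, 1)ᵀ.

Sanity check: (A − (6)·I) v_1 = (0, 0, 0, 0)ᵀ = 0. ✓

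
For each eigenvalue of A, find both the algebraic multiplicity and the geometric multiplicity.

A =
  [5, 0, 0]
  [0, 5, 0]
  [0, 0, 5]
λ = 5: alg = 3, geom = 3

Step 1 — factor the characteristic polynomial to read off the algebraic multiplicities:
  χ_A(x) = (x - 5)^3

Step 2 — compute geometric multiplicities via the rank-nullity identity g(λ) = n − rank(A − λI):
  rank(A − (5)·I) = 0, so dim ker(A − (5)·I) = n − 0 = 3

Summary:
  λ = 5: algebraic multiplicity = 3, geometric multiplicity = 3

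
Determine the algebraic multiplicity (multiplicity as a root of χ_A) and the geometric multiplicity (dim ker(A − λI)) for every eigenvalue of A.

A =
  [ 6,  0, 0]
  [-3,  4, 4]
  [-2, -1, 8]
λ = 6: alg = 3, geom = 1

Step 1 — factor the characteristic polynomial to read off the algebraic multiplicities:
  χ_A(x) = (x - 6)^3

Step 2 — compute geometric multiplicities via the rank-nullity identity g(λ) = n − rank(A − λI):
  rank(A − (6)·I) = 2, so dim ker(A − (6)·I) = n − 2 = 1

Summary:
  λ = 6: algebraic multiplicity = 3, geometric multiplicity = 1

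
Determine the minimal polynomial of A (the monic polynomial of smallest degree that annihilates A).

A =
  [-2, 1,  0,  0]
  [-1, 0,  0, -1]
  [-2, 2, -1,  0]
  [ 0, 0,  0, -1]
x^3 + 3*x^2 + 3*x + 1

The characteristic polynomial is χ_A(x) = (x + 1)^4, so the eigenvalues are known. The minimal polynomial is
  m_A(x) = Π_λ (x − λ)^{k_λ}
where k_λ is the size of the *largest* Jordan block for λ (equivalently, the smallest k with (A − λI)^k v = 0 for every generalised eigenvector v of λ).

  λ = -1: largest Jordan block has size 3, contributing (x + 1)^3

So m_A(x) = (x + 1)^3 = x^3 + 3*x^2 + 3*x + 1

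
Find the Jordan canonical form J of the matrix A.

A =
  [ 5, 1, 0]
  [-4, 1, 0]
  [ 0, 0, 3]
J_2(3) ⊕ J_1(3)

The characteristic polynomial is
  det(x·I − A) = x^3 - 9*x^2 + 27*x - 27 = (x - 3)^3

Eigenvalues and multiplicities (the geometric multiplicity of λ is n − rank(A − λI), which equals the number of Jordan blocks for λ):
  λ = 3: algebraic multiplicity = 3, geometric multiplicity = 2

Determining the block sizes for each eigenvalue:
  λ = 3: 2 blocks summing to 3 forces exactly one block of size 2 and the rest size 1 → block sizes [2, 1]

Assembling the blocks gives a Jordan form
J =
  [3, 1, 0]
  [0, 3, 0]
  [0, 0, 3]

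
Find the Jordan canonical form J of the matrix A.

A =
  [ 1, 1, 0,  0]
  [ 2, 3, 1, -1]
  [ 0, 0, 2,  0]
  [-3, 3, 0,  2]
J_3(2) ⊕ J_1(2)

The characteristic polynomial is
  det(x·I − A) = x^4 - 8*x^3 + 24*x^2 - 32*x + 16 = (x - 2)^4

Eigenvalues and multiplicities (the geometric multiplicity of λ is n − rank(A − λI), which equals the number of Jordan blocks for λ):
  λ = 2: algebraic multiplicity = 4, geometric multiplicity = 2

Determining the block sizes for each eigenvalue:
  λ = 2: with am = 4 and gm = 2, the partition is not yet determined (e.g. several partitions of 4 into 2 parts exist). Let N = A − (2)·I. Computing rank(N^1) = 2, rank(N^2) = 1, rank(N^3) = 0; the number of blocks of size ≥ j is rank(N^{j−1}) − rank(N^j), giving [2, 1, 1]. So we have 1 block(s) of size 3, 1 block(s) of size 1 → block sizes [3, 1]

Assembling the blocks gives a Jordan form
J =
  [2, 1, 0, 0]
  [0, 2, 1, 0]
  [0, 0, 2, 0]
  [0, 0, 0, 2]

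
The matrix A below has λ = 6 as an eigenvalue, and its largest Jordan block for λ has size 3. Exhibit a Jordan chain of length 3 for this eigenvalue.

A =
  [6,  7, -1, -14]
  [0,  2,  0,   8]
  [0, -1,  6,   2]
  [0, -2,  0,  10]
A Jordan chain for λ = 6 of length 3:
v_1 = (1, 0, 0, 0)ᵀ
v_2 = (7, -4, -1, -2)ᵀ
v_3 = (0, 1, 0, 0)ᵀ

Let N = A − (6)·I. We want v_3 with N^3 v_3 = 0 but N^2 v_3 ≠ 0; then v_{j-1} := N · v_j for j = 3, …, 2.

Pick v_3 = (0, 1, 0, 0)ᵀ.
Then v_2 = N · v_3 = (7, -4, -1, -2)ᵀ.
Then v_1 = N · v_2 = (1, 0, 0, 0)ᵀ.

Sanity check: (A − (6)·I) v_1 = (0, 0, 0, 0)ᵀ = 0. ✓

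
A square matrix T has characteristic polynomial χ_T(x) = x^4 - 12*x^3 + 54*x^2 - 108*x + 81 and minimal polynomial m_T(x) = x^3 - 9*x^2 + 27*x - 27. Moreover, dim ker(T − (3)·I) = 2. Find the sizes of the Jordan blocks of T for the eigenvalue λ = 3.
Block sizes for λ = 3: [3, 1]

Step 1 — from the characteristic polynomial, algebraic multiplicity of λ = 3 is 4. From dim ker(T − (3)·I) = 2, there are exactly 2 Jordan blocks for λ = 3.
Step 2 — from the minimal polynomial, the factor (x − 3)^3 tells us the largest block for λ = 3 has size 3.
Step 3 — with total size 4, 2 blocks, and largest block 3, the block sizes (in nonincreasing order) are [3, 1].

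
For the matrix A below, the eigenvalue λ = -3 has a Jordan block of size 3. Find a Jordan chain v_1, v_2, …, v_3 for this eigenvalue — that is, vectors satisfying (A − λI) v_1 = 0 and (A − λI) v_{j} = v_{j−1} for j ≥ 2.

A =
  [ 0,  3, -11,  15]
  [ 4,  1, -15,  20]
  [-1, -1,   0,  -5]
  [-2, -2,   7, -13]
A Jordan chain for λ = -3 of length 3:
v_1 = (2, 3, 0, -1)ᵀ
v_2 = (3, 4, -1, -2)ᵀ
v_3 = (1, 0, 0, 0)ᵀ

Let N = A − (-3)·I. We want v_3 with N^3 v_3 = 0 but N^2 v_3 ≠ 0; then v_{j-1} := N · v_j for j = 3, …, 2.

Pick v_3 = (1, 0, 0, 0)ᵀ.
Then v_2 = N · v_3 = (3, 4, -1, -2)ᵀ.
Then v_1 = N · v_2 = (2, 3, 0, -1)ᵀ.

Sanity check: (A − (-3)·I) v_1 = (0, 0, 0, 0)ᵀ = 0. ✓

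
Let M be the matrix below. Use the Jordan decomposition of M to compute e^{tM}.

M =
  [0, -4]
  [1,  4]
e^{tM} =
  [-2*t*exp(2*t) + exp(2*t), -4*t*exp(2*t)]
  [t*exp(2*t), 2*t*exp(2*t) + exp(2*t)]

Strategy: write M = P · J · P⁻¹ where J is a Jordan canonical form, so e^{tM} = P · e^{tJ} · P⁻¹, and e^{tJ} can be computed block-by-block.

M has Jordan form
J =
  [2, 1]
  [0, 2]
(up to reordering of blocks).

Per-block formulas:
  For a 2×2 Jordan block J_2(2): exp(t · J_2(2)) = e^(2t)·(I + t·N), where N is the 2×2 nilpotent shift.

After assembling e^{tJ} and conjugating by P, we get:

e^{tM} =
  [-2*t*exp(2*t) + exp(2*t), -4*t*exp(2*t)]
  [t*exp(2*t), 2*t*exp(2*t) + exp(2*t)]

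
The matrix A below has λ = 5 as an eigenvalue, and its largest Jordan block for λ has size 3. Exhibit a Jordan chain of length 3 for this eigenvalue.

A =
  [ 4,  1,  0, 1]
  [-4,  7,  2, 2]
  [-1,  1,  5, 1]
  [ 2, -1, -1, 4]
A Jordan chain for λ = 5 of length 3:
v_1 = (-1, -2, -1, 1)ᵀ
v_2 = (-1, -4, -1, 2)ᵀ
v_3 = (1, 0, 0, 0)ᵀ

Let N = A − (5)·I. We want v_3 with N^3 v_3 = 0 but N^2 v_3 ≠ 0; then v_{j-1} := N · v_j for j = 3, …, 2.

Pick v_3 = (1, 0, 0, 0)ᵀ.
Then v_2 = N · v_3 = (-1, -4, -1, 2)ᵀ.
Then v_1 = N · v_2 = (-1, -2, -1, 1)ᵀ.

Sanity check: (A − (5)·I) v_1 = (0, 0, 0, 0)ᵀ = 0. ✓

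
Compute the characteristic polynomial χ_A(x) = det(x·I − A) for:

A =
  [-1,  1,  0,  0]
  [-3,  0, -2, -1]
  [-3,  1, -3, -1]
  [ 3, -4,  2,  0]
x^4 + 4*x^3 + 6*x^2 + 4*x + 1

Expanding det(x·I − A) (e.g. by cofactor expansion or by noting that A is similar to its Jordan form J, which has the same characteristic polynomial as A) gives
  χ_A(x) = x^4 + 4*x^3 + 6*x^2 + 4*x + 1
which factors as (x + 1)^4. The eigenvalues (with algebraic multiplicities) are λ = -1 with multiplicity 4.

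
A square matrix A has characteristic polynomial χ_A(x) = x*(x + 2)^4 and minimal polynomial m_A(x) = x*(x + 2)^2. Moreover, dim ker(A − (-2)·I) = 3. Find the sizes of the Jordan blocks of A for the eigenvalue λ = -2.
Block sizes for λ = -2: [2, 1, 1]

Step 1 — from the characteristic polynomial, algebraic multiplicity of λ = -2 is 4. From dim ker(A − (-2)·I) = 3, there are exactly 3 Jordan blocks for λ = -2.
Step 2 — from the minimal polynomial, the factor (x + 2)^2 tells us the largest block for λ = -2 has size 2.
Step 3 — with total size 4, 3 blocks, and largest block 2, the block sizes (in nonincreasing order) are [2, 1, 1].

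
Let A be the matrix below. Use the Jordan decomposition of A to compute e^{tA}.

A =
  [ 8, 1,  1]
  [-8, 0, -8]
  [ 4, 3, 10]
e^{tA} =
  [2*t*exp(6*t) + exp(6*t), -t^2*exp(6*t)/2 + t*exp(6*t), -t^2*exp(6*t) + t*exp(6*t)]
  [-8*t*exp(6*t), 2*t^2*exp(6*t) - 6*t*exp(6*t) + exp(6*t), 4*t^2*exp(6*t) - 8*t*exp(6*t)]
  [4*t*exp(6*t), -t^2*exp(6*t) + 3*t*exp(6*t), -2*t^2*exp(6*t) + 4*t*exp(6*t) + exp(6*t)]

Strategy: write A = P · J · P⁻¹ where J is a Jordan canonical form, so e^{tA} = P · e^{tJ} · P⁻¹, and e^{tJ} can be computed block-by-block.

A has Jordan form
J =
  [6, 1, 0]
  [0, 6, 1]
  [0, 0, 6]
(up to reordering of blocks).

Per-block formulas:
  For a 3×3 Jordan block J_3(6): exp(t · J_3(6)) = e^(6t)·(I + t·N + (t^2/2)·N^2), where N is the 3×3 nilpotent shift.

After assembling e^{tJ} and conjugating by P, we get:

e^{tA} =
  [2*t*exp(6*t) + exp(6*t), -t^2*exp(6*t)/2 + t*exp(6*t), -t^2*exp(6*t) + t*exp(6*t)]
  [-8*t*exp(6*t), 2*t^2*exp(6*t) - 6*t*exp(6*t) + exp(6*t), 4*t^2*exp(6*t) - 8*t*exp(6*t)]
  [4*t*exp(6*t), -t^2*exp(6*t) + 3*t*exp(6*t), -2*t^2*exp(6*t) + 4*t*exp(6*t) + exp(6*t)]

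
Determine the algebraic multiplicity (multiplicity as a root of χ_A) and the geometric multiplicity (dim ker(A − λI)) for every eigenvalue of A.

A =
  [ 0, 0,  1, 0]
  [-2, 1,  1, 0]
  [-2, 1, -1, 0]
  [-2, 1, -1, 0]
λ = 0: alg = 4, geom = 2

Step 1 — factor the characteristic polynomial to read off the algebraic multiplicities:
  χ_A(x) = x^4

Step 2 — compute geometric multiplicities via the rank-nullity identity g(λ) = n − rank(A − λI):
  rank(A − (0)·I) = 2, so dim ker(A − (0)·I) = n − 2 = 2

Summary:
  λ = 0: algebraic multiplicity = 4, geometric multiplicity = 2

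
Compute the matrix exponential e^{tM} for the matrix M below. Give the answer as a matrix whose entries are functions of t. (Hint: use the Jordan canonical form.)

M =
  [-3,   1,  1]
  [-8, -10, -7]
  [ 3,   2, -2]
e^{tM} =
  [-t^2*exp(-5*t)/2 + 2*t*exp(-5*t) + exp(-5*t), -t^2*exp(-5*t)/2 + t*exp(-5*t), -t^2*exp(-5*t) + t*exp(-5*t)]
  [3*t^2*exp(-5*t)/2 - 8*t*exp(-5*t), 3*t^2*exp(-5*t)/2 - 5*t*exp(-5*t) + exp(-5*t), 3*t^2*exp(-5*t) - 7*t*exp(-5*t)]
  [-t^2*exp(-5*t)/2 + 3*t*exp(-5*t), -t^2*exp(-5*t)/2 + 2*t*exp(-5*t), -t^2*exp(-5*t) + 3*t*exp(-5*t) + exp(-5*t)]

Strategy: write M = P · J · P⁻¹ where J is a Jordan canonical form, so e^{tM} = P · e^{tJ} · P⁻¹, and e^{tJ} can be computed block-by-block.

M has Jordan form
J =
  [-5,  1,  0]
  [ 0, -5,  1]
  [ 0,  0, -5]
(up to reordering of blocks).

Per-block formulas:
  For a 3×3 Jordan block J_3(-5): exp(t · J_3(-5)) = e^(-5t)·(I + t·N + (t^2/2)·N^2), where N is the 3×3 nilpotent shift.

After assembling e^{tJ} and conjugating by P, we get:

e^{tM} =
  [-t^2*exp(-5*t)/2 + 2*t*exp(-5*t) + exp(-5*t), -t^2*exp(-5*t)/2 + t*exp(-5*t), -t^2*exp(-5*t) + t*exp(-5*t)]
  [3*t^2*exp(-5*t)/2 - 8*t*exp(-5*t), 3*t^2*exp(-5*t)/2 - 5*t*exp(-5*t) + exp(-5*t), 3*t^2*exp(-5*t) - 7*t*exp(-5*t)]
  [-t^2*exp(-5*t)/2 + 3*t*exp(-5*t), -t^2*exp(-5*t)/2 + 2*t*exp(-5*t), -t^2*exp(-5*t) + 3*t*exp(-5*t) + exp(-5*t)]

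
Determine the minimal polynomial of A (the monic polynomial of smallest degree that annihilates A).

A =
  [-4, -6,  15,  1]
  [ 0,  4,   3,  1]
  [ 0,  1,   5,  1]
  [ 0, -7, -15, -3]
x^4 - 2*x^3 - 12*x^2 + 40*x - 32

The characteristic polynomial is χ_A(x) = (x - 2)^3*(x + 4), so the eigenvalues are known. The minimal polynomial is
  m_A(x) = Π_λ (x − λ)^{k_λ}
where k_λ is the size of the *largest* Jordan block for λ (equivalently, the smallest k with (A − λI)^k v = 0 for every generalised eigenvector v of λ).

  λ = -4: largest Jordan block has size 1, contributing (x + 4)
  λ = 2: largest Jordan block has size 3, contributing (x − 2)^3

So m_A(x) = (x - 2)^3*(x + 4) = x^4 - 2*x^3 - 12*x^2 + 40*x - 32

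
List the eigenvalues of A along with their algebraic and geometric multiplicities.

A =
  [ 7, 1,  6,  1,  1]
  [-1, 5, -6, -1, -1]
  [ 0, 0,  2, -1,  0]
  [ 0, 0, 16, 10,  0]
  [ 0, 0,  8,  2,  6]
λ = 6: alg = 5, geom = 3

Step 1 — factor the characteristic polynomial to read off the algebraic multiplicities:
  χ_A(x) = (x - 6)^5

Step 2 — compute geometric multiplicities via the rank-nullity identity g(λ) = n − rank(A − λI):
  rank(A − (6)·I) = 2, so dim ker(A − (6)·I) = n − 2 = 3

Summary:
  λ = 6: algebraic multiplicity = 5, geometric multiplicity = 3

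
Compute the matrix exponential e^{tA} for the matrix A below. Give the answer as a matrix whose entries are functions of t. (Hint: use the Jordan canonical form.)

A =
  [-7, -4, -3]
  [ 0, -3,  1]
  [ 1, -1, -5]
e^{tA} =
  [t^2*exp(-5*t)/2 - 2*t*exp(-5*t) + exp(-5*t), 3*t^2*exp(-5*t)/2 - 4*t*exp(-5*t), t^2*exp(-5*t) - 3*t*exp(-5*t)]
  [t^2*exp(-5*t)/2, 3*t^2*exp(-5*t)/2 + 2*t*exp(-5*t) + exp(-5*t), t^2*exp(-5*t) + t*exp(-5*t)]
  [-t^2*exp(-5*t) + t*exp(-5*t), -3*t^2*exp(-5*t) - t*exp(-5*t), -2*t^2*exp(-5*t) + exp(-5*t)]

Strategy: write A = P · J · P⁻¹ where J is a Jordan canonical form, so e^{tA} = P · e^{tJ} · P⁻¹, and e^{tJ} can be computed block-by-block.

A has Jordan form
J =
  [-5,  1,  0]
  [ 0, -5,  1]
  [ 0,  0, -5]
(up to reordering of blocks).

Per-block formulas:
  For a 3×3 Jordan block J_3(-5): exp(t · J_3(-5)) = e^(-5t)·(I + t·N + (t^2/2)·N^2), where N is the 3×3 nilpotent shift.

After assembling e^{tJ} and conjugating by P, we get:

e^{tA} =
  [t^2*exp(-5*t)/2 - 2*t*exp(-5*t) + exp(-5*t), 3*t^2*exp(-5*t)/2 - 4*t*exp(-5*t), t^2*exp(-5*t) - 3*t*exp(-5*t)]
  [t^2*exp(-5*t)/2, 3*t^2*exp(-5*t)/2 + 2*t*exp(-5*t) + exp(-5*t), t^2*exp(-5*t) + t*exp(-5*t)]
  [-t^2*exp(-5*t) + t*exp(-5*t), -3*t^2*exp(-5*t) - t*exp(-5*t), -2*t^2*exp(-5*t) + exp(-5*t)]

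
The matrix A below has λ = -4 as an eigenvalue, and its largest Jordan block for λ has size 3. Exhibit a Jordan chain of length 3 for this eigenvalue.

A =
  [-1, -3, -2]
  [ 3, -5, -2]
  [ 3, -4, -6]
A Jordan chain for λ = -4 of length 3:
v_1 = (-6, 0, -9)ᵀ
v_2 = (3, 3, 3)ᵀ
v_3 = (1, 0, 0)ᵀ

Let N = A − (-4)·I. We want v_3 with N^3 v_3 = 0 but N^2 v_3 ≠ 0; then v_{j-1} := N · v_j for j = 3, …, 2.

Pick v_3 = (1, 0, 0)ᵀ.
Then v_2 = N · v_3 = (3, 3, 3)ᵀ.
Then v_1 = N · v_2 = (-6, 0, -9)ᵀ.

Sanity check: (A − (-4)·I) v_1 = (0, 0, 0)ᵀ = 0. ✓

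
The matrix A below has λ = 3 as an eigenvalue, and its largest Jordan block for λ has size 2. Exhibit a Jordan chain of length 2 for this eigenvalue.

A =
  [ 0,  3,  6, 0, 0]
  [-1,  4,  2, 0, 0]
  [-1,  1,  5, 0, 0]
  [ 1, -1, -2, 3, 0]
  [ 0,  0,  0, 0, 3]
A Jordan chain for λ = 3 of length 2:
v_1 = (-3, -1, -1, 1, 0)ᵀ
v_2 = (1, 0, 0, 0, 0)ᵀ

Let N = A − (3)·I. We want v_2 with N^2 v_2 = 0 but N^1 v_2 ≠ 0; then v_{j-1} := N · v_j for j = 2, …, 2.

Pick v_2 = (1, 0, 0, 0, 0)ᵀ.
Then v_1 = N · v_2 = (-3, -1, -1, 1, 0)ᵀ.

Sanity check: (A − (3)·I) v_1 = (0, 0, 0, 0, 0)ᵀ = 0. ✓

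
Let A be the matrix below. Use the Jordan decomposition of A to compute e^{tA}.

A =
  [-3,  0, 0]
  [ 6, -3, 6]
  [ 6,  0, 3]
e^{tA} =
  [exp(-3*t), 0, 0]
  [exp(3*t) - exp(-3*t), exp(-3*t), exp(3*t) - exp(-3*t)]
  [exp(3*t) - exp(-3*t), 0, exp(3*t)]

Strategy: write A = P · J · P⁻¹ where J is a Jordan canonical form, so e^{tA} = P · e^{tJ} · P⁻¹, and e^{tJ} can be computed block-by-block.

A has Jordan form
J =
  [-3,  0, 0]
  [ 0, -3, 0]
  [ 0,  0, 3]
(up to reordering of blocks).

Per-block formulas:
  For a 1×1 block at λ = 3: exp(t · [3]) = [e^(3t)].
  For a 1×1 block at λ = -3: exp(t · [-3]) = [e^(-3t)].

After assembling e^{tJ} and conjugating by P, we get:

e^{tA} =
  [exp(-3*t), 0, 0]
  [exp(3*t) - exp(-3*t), exp(-3*t), exp(3*t) - exp(-3*t)]
  [exp(3*t) - exp(-3*t), 0, exp(3*t)]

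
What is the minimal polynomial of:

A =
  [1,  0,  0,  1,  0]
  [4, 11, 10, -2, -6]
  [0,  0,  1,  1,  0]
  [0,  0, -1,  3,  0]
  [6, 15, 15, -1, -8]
x^3 - 5*x^2 + 8*x - 4

The characteristic polynomial is χ_A(x) = (x - 2)^3*(x - 1)^2, so the eigenvalues are known. The minimal polynomial is
  m_A(x) = Π_λ (x − λ)^{k_λ}
where k_λ is the size of the *largest* Jordan block for λ (equivalently, the smallest k with (A − λI)^k v = 0 for every generalised eigenvector v of λ).

  λ = 1: largest Jordan block has size 1, contributing (x − 1)
  λ = 2: largest Jordan block has size 2, contributing (x − 2)^2

So m_A(x) = (x - 2)^2*(x - 1) = x^3 - 5*x^2 + 8*x - 4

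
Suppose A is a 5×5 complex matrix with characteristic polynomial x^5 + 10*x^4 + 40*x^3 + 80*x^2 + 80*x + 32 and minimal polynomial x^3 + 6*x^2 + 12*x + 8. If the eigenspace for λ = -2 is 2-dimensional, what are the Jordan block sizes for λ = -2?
Block sizes for λ = -2: [3, 2]

Step 1 — from the characteristic polynomial, algebraic multiplicity of λ = -2 is 5. From dim ker(A − (-2)·I) = 2, there are exactly 2 Jordan blocks for λ = -2.
Step 2 — from the minimal polynomial, the factor (x + 2)^3 tells us the largest block for λ = -2 has size 3.
Step 3 — with total size 5, 2 blocks, and largest block 3, the block sizes (in nonincreasing order) are [3, 2].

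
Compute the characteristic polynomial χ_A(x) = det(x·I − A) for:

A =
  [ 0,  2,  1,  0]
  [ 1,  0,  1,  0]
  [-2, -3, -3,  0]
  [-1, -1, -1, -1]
x^4 + 4*x^3 + 6*x^2 + 4*x + 1

Expanding det(x·I − A) (e.g. by cofactor expansion or by noting that A is similar to its Jordan form J, which has the same characteristic polynomial as A) gives
  χ_A(x) = x^4 + 4*x^3 + 6*x^2 + 4*x + 1
which factors as (x + 1)^4. The eigenvalues (with algebraic multiplicities) are λ = -1 with multiplicity 4.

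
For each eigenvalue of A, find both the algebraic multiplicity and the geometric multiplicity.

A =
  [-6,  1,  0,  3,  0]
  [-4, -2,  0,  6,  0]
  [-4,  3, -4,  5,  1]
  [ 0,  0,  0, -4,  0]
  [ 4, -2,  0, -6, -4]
λ = -4: alg = 5, geom = 3

Step 1 — factor the characteristic polynomial to read off the algebraic multiplicities:
  χ_A(x) = (x + 4)^5

Step 2 — compute geometric multiplicities via the rank-nullity identity g(λ) = n − rank(A − λI):
  rank(A − (-4)·I) = 2, so dim ker(A − (-4)·I) = n − 2 = 3

Summary:
  λ = -4: algebraic multiplicity = 5, geometric multiplicity = 3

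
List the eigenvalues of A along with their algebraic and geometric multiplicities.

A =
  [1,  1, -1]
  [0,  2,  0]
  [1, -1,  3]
λ = 2: alg = 3, geom = 2

Step 1 — factor the characteristic polynomial to read off the algebraic multiplicities:
  χ_A(x) = (x - 2)^3

Step 2 — compute geometric multiplicities via the rank-nullity identity g(λ) = n − rank(A − λI):
  rank(A − (2)·I) = 1, so dim ker(A − (2)·I) = n − 1 = 2

Summary:
  λ = 2: algebraic multiplicity = 3, geometric multiplicity = 2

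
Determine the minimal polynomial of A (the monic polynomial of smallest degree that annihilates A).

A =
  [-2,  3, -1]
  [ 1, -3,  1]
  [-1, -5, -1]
x^3 + 6*x^2 + 12*x + 8

The characteristic polynomial is χ_A(x) = (x + 2)^3, so the eigenvalues are known. The minimal polynomial is
  m_A(x) = Π_λ (x − λ)^{k_λ}
where k_λ is the size of the *largest* Jordan block for λ (equivalently, the smallest k with (A − λI)^k v = 0 for every generalised eigenvector v of λ).

  λ = -2: largest Jordan block has size 3, contributing (x + 2)^3

So m_A(x) = (x + 2)^3 = x^3 + 6*x^2 + 12*x + 8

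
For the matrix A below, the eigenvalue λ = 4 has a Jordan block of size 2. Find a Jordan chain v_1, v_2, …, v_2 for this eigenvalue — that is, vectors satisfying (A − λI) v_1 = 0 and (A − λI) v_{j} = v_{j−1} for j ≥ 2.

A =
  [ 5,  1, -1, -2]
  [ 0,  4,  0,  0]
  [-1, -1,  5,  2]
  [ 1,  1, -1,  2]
A Jordan chain for λ = 4 of length 2:
v_1 = (1, 0, -1, 1)ᵀ
v_2 = (1, 0, 0, 0)ᵀ

Let N = A − (4)·I. We want v_2 with N^2 v_2 = 0 but N^1 v_2 ≠ 0; then v_{j-1} := N · v_j for j = 2, …, 2.

Pick v_2 = (1, 0, 0, 0)ᵀ.
Then v_1 = N · v_2 = (1, 0, -1, 1)ᵀ.

Sanity check: (A − (4)·I) v_1 = (0, 0, 0, 0)ᵀ = 0. ✓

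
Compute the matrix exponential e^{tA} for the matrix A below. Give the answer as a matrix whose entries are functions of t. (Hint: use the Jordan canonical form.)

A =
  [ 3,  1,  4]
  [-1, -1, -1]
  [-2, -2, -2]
e^{tA} =
  [3*t + 1, -3*t^2 + t, 3*t^2/2 + 4*t]
  [-t, t^2 - t + 1, -t^2/2 - t]
  [-2*t, 2*t^2 - 2*t, -t^2 - 2*t + 1]

Strategy: write A = P · J · P⁻¹ where J is a Jordan canonical form, so e^{tA} = P · e^{tJ} · P⁻¹, and e^{tJ} can be computed block-by-block.

A has Jordan form
J =
  [0, 1, 0]
  [0, 0, 1]
  [0, 0, 0]
(up to reordering of blocks).

Per-block formulas:
  For a 3×3 Jordan block J_3(0): exp(t · J_3(0)) = e^(0t)·(I + t·N + (t^2/2)·N^2), where N is the 3×3 nilpotent shift.

After assembling e^{tJ} and conjugating by P, we get:

e^{tA} =
  [3*t + 1, -3*t^2 + t, 3*t^2/2 + 4*t]
  [-t, t^2 - t + 1, -t^2/2 - t]
  [-2*t, 2*t^2 - 2*t, -t^2 - 2*t + 1]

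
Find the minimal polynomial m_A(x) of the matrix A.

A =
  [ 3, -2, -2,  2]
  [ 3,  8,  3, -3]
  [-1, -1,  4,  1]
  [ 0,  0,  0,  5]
x^2 - 10*x + 25

The characteristic polynomial is χ_A(x) = (x - 5)^4, so the eigenvalues are known. The minimal polynomial is
  m_A(x) = Π_λ (x − λ)^{k_λ}
where k_λ is the size of the *largest* Jordan block for λ (equivalently, the smallest k with (A − λI)^k v = 0 for every generalised eigenvector v of λ).

  λ = 5: largest Jordan block has size 2, contributing (x − 5)^2

So m_A(x) = (x - 5)^2 = x^2 - 10*x + 25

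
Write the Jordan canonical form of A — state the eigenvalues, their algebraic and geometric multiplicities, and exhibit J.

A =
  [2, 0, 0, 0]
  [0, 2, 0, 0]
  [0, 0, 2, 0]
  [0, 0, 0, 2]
J_1(2) ⊕ J_1(2) ⊕ J_1(2) ⊕ J_1(2)

The characteristic polynomial is
  det(x·I − A) = x^4 - 8*x^3 + 24*x^2 - 32*x + 16 = (x - 2)^4

Eigenvalues and multiplicities (the geometric multiplicity of λ is n − rank(A − λI), which equals the number of Jordan blocks for λ):
  λ = 2: algebraic multiplicity = 4, geometric multiplicity = 4

Determining the block sizes for each eigenvalue:
  λ = 2: gm = am = 4, so every block has size 1 → block sizes [1, 1, 1, 1]

Assembling the blocks gives a Jordan form
J =
  [2, 0, 0, 0]
  [0, 2, 0, 0]
  [0, 0, 2, 0]
  [0, 0, 0, 2]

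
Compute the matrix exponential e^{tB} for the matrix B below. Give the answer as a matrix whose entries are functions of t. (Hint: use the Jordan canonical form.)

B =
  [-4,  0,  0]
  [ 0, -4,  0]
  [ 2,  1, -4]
e^{tB} =
  [exp(-4*t), 0, 0]
  [0, exp(-4*t), 0]
  [2*t*exp(-4*t), t*exp(-4*t), exp(-4*t)]

Strategy: write B = P · J · P⁻¹ where J is a Jordan canonical form, so e^{tB} = P · e^{tJ} · P⁻¹, and e^{tJ} can be computed block-by-block.

B has Jordan form
J =
  [-4,  1,  0]
  [ 0, -4,  0]
  [ 0,  0, -4]
(up to reordering of blocks).

Per-block formulas:
  For a 2×2 Jordan block J_2(-4): exp(t · J_2(-4)) = e^(-4t)·(I + t·N), where N is the 2×2 nilpotent shift.
  For a 1×1 block at λ = -4: exp(t · [-4]) = [e^(-4t)].

After assembling e^{tJ} and conjugating by P, we get:

e^{tB} =
  [exp(-4*t), 0, 0]
  [0, exp(-4*t), 0]
  [2*t*exp(-4*t), t*exp(-4*t), exp(-4*t)]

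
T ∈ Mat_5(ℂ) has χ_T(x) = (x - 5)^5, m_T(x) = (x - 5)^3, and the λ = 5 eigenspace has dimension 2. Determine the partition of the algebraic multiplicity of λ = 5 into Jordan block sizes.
Block sizes for λ = 5: [3, 2]

Step 1 — from the characteristic polynomial, algebraic multiplicity of λ = 5 is 5. From dim ker(T − (5)·I) = 2, there are exactly 2 Jordan blocks for λ = 5.
Step 2 — from the minimal polynomial, the factor (x − 5)^3 tells us the largest block for λ = 5 has size 3.
Step 3 — with total size 5, 2 blocks, and largest block 3, the block sizes (in nonincreasing order) are [3, 2].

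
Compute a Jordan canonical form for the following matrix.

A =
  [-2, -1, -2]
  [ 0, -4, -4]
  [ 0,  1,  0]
J_2(-2) ⊕ J_1(-2)

The characteristic polynomial is
  det(x·I − A) = x^3 + 6*x^2 + 12*x + 8 = (x + 2)^3

Eigenvalues and multiplicities (the geometric multiplicity of λ is n − rank(A − λI), which equals the number of Jordan blocks for λ):
  λ = -2: algebraic multiplicity = 3, geometric multiplicity = 2

Determining the block sizes for each eigenvalue:
  λ = -2: 2 blocks summing to 3 forces exactly one block of size 2 and the rest size 1 → block sizes [2, 1]

Assembling the blocks gives a Jordan form
J =
  [-2,  1,  0]
  [ 0, -2,  0]
  [ 0,  0, -2]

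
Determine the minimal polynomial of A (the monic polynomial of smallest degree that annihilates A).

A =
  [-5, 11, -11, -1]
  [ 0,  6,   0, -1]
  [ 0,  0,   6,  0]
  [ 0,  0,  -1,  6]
x^4 - 13*x^3 + 18*x^2 + 324*x - 1080

The characteristic polynomial is χ_A(x) = (x - 6)^3*(x + 5), so the eigenvalues are known. The minimal polynomial is
  m_A(x) = Π_λ (x − λ)^{k_λ}
where k_λ is the size of the *largest* Jordan block for λ (equivalently, the smallest k with (A − λI)^k v = 0 for every generalised eigenvector v of λ).

  λ = -5: largest Jordan block has size 1, contributing (x + 5)
  λ = 6: largest Jordan block has size 3, contributing (x − 6)^3

So m_A(x) = (x - 6)^3*(x + 5) = x^4 - 13*x^3 + 18*x^2 + 324*x - 1080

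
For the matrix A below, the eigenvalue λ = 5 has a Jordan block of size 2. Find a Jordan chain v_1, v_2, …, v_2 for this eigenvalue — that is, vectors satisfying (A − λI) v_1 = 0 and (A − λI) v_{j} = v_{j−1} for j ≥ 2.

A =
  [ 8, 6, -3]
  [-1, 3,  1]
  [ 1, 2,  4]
A Jordan chain for λ = 5 of length 2:
v_1 = (3, -1, 1)ᵀ
v_2 = (1, 0, 0)ᵀ

Let N = A − (5)·I. We want v_2 with N^2 v_2 = 0 but N^1 v_2 ≠ 0; then v_{j-1} := N · v_j for j = 2, …, 2.

Pick v_2 = (1, 0, 0)ᵀ.
Then v_1 = N · v_2 = (3, -1, 1)ᵀ.

Sanity check: (A − (5)·I) v_1 = (0, 0, 0)ᵀ = 0. ✓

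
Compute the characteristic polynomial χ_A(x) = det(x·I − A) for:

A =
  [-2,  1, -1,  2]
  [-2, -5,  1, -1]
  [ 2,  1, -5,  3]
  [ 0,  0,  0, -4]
x^4 + 16*x^3 + 96*x^2 + 256*x + 256

Expanding det(x·I − A) (e.g. by cofactor expansion or by noting that A is similar to its Jordan form J, which has the same characteristic polynomial as A) gives
  χ_A(x) = x^4 + 16*x^3 + 96*x^2 + 256*x + 256
which factors as (x + 4)^4. The eigenvalues (with algebraic multiplicities) are λ = -4 with multiplicity 4.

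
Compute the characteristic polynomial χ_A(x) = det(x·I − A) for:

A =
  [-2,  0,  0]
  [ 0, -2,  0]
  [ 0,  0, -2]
x^3 + 6*x^2 + 12*x + 8

Expanding det(x·I − A) (e.g. by cofactor expansion or by noting that A is similar to its Jordan form J, which has the same characteristic polynomial as A) gives
  χ_A(x) = x^3 + 6*x^2 + 12*x + 8
which factors as (x + 2)^3. The eigenvalues (with algebraic multiplicities) are λ = -2 with multiplicity 3.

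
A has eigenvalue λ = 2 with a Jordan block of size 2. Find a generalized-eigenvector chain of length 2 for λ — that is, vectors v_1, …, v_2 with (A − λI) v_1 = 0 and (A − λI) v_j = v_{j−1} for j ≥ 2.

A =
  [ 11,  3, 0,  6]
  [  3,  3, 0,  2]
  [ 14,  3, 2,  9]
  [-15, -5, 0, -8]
A Jordan chain for λ = 2 of length 2:
v_1 = (9, 3, 14, -15)ᵀ
v_2 = (1, 0, 0, 0)ᵀ

Let N = A − (2)·I. We want v_2 with N^2 v_2 = 0 but N^1 v_2 ≠ 0; then v_{j-1} := N · v_j for j = 2, …, 2.

Pick v_2 = (1, 0, 0, 0)ᵀ.
Then v_1 = N · v_2 = (9, 3, 14, -15)ᵀ.

Sanity check: (A − (2)·I) v_1 = (0, 0, 0, 0)ᵀ = 0. ✓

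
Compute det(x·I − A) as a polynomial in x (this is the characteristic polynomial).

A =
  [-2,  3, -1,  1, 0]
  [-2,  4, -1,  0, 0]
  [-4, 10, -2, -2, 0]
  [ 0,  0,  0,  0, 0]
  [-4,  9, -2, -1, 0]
x^5

Expanding det(x·I − A) (e.g. by cofactor expansion or by noting that A is similar to its Jordan form J, which has the same characteristic polynomial as A) gives
  χ_A(x) = x^5
which factors as x^5. The eigenvalues (with algebraic multiplicities) are λ = 0 with multiplicity 5.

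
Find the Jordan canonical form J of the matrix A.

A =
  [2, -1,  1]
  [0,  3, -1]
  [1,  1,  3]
J_1(2) ⊕ J_2(3)

The characteristic polynomial is
  det(x·I − A) = x^3 - 8*x^2 + 21*x - 18 = (x - 3)^2*(x - 2)

Eigenvalues and multiplicities (the geometric multiplicity of λ is n − rank(A − λI), which equals the number of Jordan blocks for λ):
  λ = 2: algebraic multiplicity = 1, geometric multiplicity = 1
  λ = 3: algebraic multiplicity = 2, geometric multiplicity = 1

Determining the block sizes for each eigenvalue:
  λ = 2: one block (gm = 1), so the single block has size am = 1 → block sizes [1]
  λ = 3: one block (gm = 1), so the single block has size am = 2 → block sizes [2]

Assembling the blocks gives a Jordan form
J =
  [2, 0, 0]
  [0, 3, 1]
  [0, 0, 3]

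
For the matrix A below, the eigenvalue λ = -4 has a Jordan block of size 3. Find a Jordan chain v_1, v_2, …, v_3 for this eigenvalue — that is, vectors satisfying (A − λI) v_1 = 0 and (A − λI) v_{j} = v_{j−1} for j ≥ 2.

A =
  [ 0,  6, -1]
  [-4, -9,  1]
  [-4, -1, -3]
A Jordan chain for λ = -4 of length 3:
v_1 = (-4, 0, -16)ᵀ
v_2 = (4, -4, -4)ᵀ
v_3 = (1, 0, 0)ᵀ

Let N = A − (-4)·I. We want v_3 with N^3 v_3 = 0 but N^2 v_3 ≠ 0; then v_{j-1} := N · v_j for j = 3, …, 2.

Pick v_3 = (1, 0, 0)ᵀ.
Then v_2 = N · v_3 = (4, -4, -4)ᵀ.
Then v_1 = N · v_2 = (-4, 0, -16)ᵀ.

Sanity check: (A − (-4)·I) v_1 = (0, 0, 0)ᵀ = 0. ✓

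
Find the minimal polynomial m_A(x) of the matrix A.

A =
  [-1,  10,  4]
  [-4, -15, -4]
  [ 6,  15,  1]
x^2 + 10*x + 25

The characteristic polynomial is χ_A(x) = (x + 5)^3, so the eigenvalues are known. The minimal polynomial is
  m_A(x) = Π_λ (x − λ)^{k_λ}
where k_λ is the size of the *largest* Jordan block for λ (equivalently, the smallest k with (A − λI)^k v = 0 for every generalised eigenvector v of λ).

  λ = -5: largest Jordan block has size 2, contributing (x + 5)^2

So m_A(x) = (x + 5)^2 = x^2 + 10*x + 25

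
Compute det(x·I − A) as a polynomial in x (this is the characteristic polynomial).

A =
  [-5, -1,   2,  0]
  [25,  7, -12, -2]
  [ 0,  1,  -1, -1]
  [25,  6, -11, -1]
x^4

Expanding det(x·I − A) (e.g. by cofactor expansion or by noting that A is similar to its Jordan form J, which has the same characteristic polynomial as A) gives
  χ_A(x) = x^4
which factors as x^4. The eigenvalues (with algebraic multiplicities) are λ = 0 with multiplicity 4.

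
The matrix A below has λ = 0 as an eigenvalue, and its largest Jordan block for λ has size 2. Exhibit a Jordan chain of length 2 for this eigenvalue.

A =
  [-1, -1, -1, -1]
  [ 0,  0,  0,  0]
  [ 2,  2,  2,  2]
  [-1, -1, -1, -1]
A Jordan chain for λ = 0 of length 2:
v_1 = (-1, 0, 2, -1)ᵀ
v_2 = (1, 0, 0, 0)ᵀ

Let N = A − (0)·I. We want v_2 with N^2 v_2 = 0 but N^1 v_2 ≠ 0; then v_{j-1} := N · v_j for j = 2, …, 2.

Pick v_2 = (1, 0, 0, 0)ᵀ.
Then v_1 = N · v_2 = (-1, 0, 2, -1)ᵀ.

Sanity check: (A − (0)·I) v_1 = (0, 0, 0, 0)ᵀ = 0. ✓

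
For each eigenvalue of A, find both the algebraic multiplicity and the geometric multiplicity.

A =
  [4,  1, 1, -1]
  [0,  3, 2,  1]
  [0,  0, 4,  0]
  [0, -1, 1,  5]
λ = 4: alg = 4, geom = 2

Step 1 — factor the characteristic polynomial to read off the algebraic multiplicities:
  χ_A(x) = (x - 4)^4

Step 2 — compute geometric multiplicities via the rank-nullity identity g(λ) = n − rank(A − λI):
  rank(A − (4)·I) = 2, so dim ker(A − (4)·I) = n − 2 = 2

Summary:
  λ = 4: algebraic multiplicity = 4, geometric multiplicity = 2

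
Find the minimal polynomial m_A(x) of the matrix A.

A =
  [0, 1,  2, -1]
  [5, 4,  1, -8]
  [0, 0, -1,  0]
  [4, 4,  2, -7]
x^3 + 3*x^2 + 3*x + 1

The characteristic polynomial is χ_A(x) = (x + 1)^4, so the eigenvalues are known. The minimal polynomial is
  m_A(x) = Π_λ (x − λ)^{k_λ}
where k_λ is the size of the *largest* Jordan block for λ (equivalently, the smallest k with (A − λI)^k v = 0 for every generalised eigenvector v of λ).

  λ = -1: largest Jordan block has size 3, contributing (x + 1)^3

So m_A(x) = (x + 1)^3 = x^3 + 3*x^2 + 3*x + 1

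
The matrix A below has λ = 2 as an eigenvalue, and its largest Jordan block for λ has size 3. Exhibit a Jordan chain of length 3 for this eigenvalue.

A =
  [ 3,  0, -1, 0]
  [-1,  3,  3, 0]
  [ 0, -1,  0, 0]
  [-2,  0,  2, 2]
A Jordan chain for λ = 2 of length 3:
v_1 = (1, -2, 1, -2)ᵀ
v_2 = (1, -1, 0, -2)ᵀ
v_3 = (1, 0, 0, 0)ᵀ

Let N = A − (2)·I. We want v_3 with N^3 v_3 = 0 but N^2 v_3 ≠ 0; then v_{j-1} := N · v_j for j = 3, …, 2.

Pick v_3 = (1, 0, 0, 0)ᵀ.
Then v_2 = N · v_3 = (1, -1, 0, -2)ᵀ.
Then v_1 = N · v_2 = (1, -2, 1, -2)ᵀ.

Sanity check: (A − (2)·I) v_1 = (0, 0, 0, 0)ᵀ = 0. ✓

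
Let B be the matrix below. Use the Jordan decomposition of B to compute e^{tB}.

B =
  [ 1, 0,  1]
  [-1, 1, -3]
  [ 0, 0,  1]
e^{tB} =
  [exp(t), 0, t*exp(t)]
  [-t*exp(t), exp(t), -t^2*exp(t)/2 - 3*t*exp(t)]
  [0, 0, exp(t)]

Strategy: write B = P · J · P⁻¹ where J is a Jordan canonical form, so e^{tB} = P · e^{tJ} · P⁻¹, and e^{tJ} can be computed block-by-block.

B has Jordan form
J =
  [1, 1, 0]
  [0, 1, 1]
  [0, 0, 1]
(up to reordering of blocks).

Per-block formulas:
  For a 3×3 Jordan block J_3(1): exp(t · J_3(1)) = e^(1t)·(I + t·N + (t^2/2)·N^2), where N is the 3×3 nilpotent shift.

After assembling e^{tJ} and conjugating by P, we get:

e^{tB} =
  [exp(t), 0, t*exp(t)]
  [-t*exp(t), exp(t), -t^2*exp(t)/2 - 3*t*exp(t)]
  [0, 0, exp(t)]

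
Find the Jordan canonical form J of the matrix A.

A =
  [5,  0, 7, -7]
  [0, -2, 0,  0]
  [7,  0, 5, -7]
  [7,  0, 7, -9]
J_1(-2) ⊕ J_1(-2) ⊕ J_1(-2) ⊕ J_1(5)

The characteristic polynomial is
  det(x·I − A) = x^4 + x^3 - 18*x^2 - 52*x - 40 = (x - 5)*(x + 2)^3

Eigenvalues and multiplicities (the geometric multiplicity of λ is n − rank(A − λI), which equals the number of Jordan blocks for λ):
  λ = -2: algebraic multiplicity = 3, geometric multiplicity = 3
  λ = 5: algebraic multiplicity = 1, geometric multiplicity = 1

Determining the block sizes for each eigenvalue:
  λ = -2: gm = am = 3, so every block has size 1 → block sizes [1, 1, 1]
  λ = 5: one block (gm = 1), so the single block has size am = 1 → block sizes [1]

Assembling the blocks gives a Jordan form
J =
  [-2,  0,  0, 0]
  [ 0, -2,  0, 0]
  [ 0,  0, -2, 0]
  [ 0,  0,  0, 5]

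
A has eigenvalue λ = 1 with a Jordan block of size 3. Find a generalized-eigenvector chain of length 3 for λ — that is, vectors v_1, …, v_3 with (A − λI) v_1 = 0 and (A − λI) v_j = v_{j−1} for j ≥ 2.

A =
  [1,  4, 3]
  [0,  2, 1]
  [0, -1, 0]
A Jordan chain for λ = 1 of length 3:
v_1 = (1, 0, 0)ᵀ
v_2 = (4, 1, -1)ᵀ
v_3 = (0, 1, 0)ᵀ

Let N = A − (1)·I. We want v_3 with N^3 v_3 = 0 but N^2 v_3 ≠ 0; then v_{j-1} := N · v_j for j = 3, …, 2.

Pick v_3 = (0, 1, 0)ᵀ.
Then v_2 = N · v_3 = (4, 1, -1)ᵀ.
Then v_1 = N · v_2 = (1, 0, 0)ᵀ.

Sanity check: (A − (1)·I) v_1 = (0, 0, 0)ᵀ = 0. ✓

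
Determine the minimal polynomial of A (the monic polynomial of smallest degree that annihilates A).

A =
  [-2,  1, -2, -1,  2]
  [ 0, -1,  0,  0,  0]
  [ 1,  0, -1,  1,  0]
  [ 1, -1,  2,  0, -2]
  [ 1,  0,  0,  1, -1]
x^2 + 2*x + 1

The characteristic polynomial is χ_A(x) = (x + 1)^5, so the eigenvalues are known. The minimal polynomial is
  m_A(x) = Π_λ (x − λ)^{k_λ}
where k_λ is the size of the *largest* Jordan block for λ (equivalently, the smallest k with (A − λI)^k v = 0 for every generalised eigenvector v of λ).

  λ = -1: largest Jordan block has size 2, contributing (x + 1)^2

So m_A(x) = (x + 1)^2 = x^2 + 2*x + 1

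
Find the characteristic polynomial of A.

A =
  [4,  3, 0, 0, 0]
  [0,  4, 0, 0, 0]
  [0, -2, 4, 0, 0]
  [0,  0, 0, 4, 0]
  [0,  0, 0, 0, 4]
x^5 - 20*x^4 + 160*x^3 - 640*x^2 + 1280*x - 1024

Expanding det(x·I − A) (e.g. by cofactor expansion or by noting that A is similar to its Jordan form J, which has the same characteristic polynomial as A) gives
  χ_A(x) = x^5 - 20*x^4 + 160*x^3 - 640*x^2 + 1280*x - 1024
which factors as (x - 4)^5. The eigenvalues (with algebraic multiplicities) are λ = 4 with multiplicity 5.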